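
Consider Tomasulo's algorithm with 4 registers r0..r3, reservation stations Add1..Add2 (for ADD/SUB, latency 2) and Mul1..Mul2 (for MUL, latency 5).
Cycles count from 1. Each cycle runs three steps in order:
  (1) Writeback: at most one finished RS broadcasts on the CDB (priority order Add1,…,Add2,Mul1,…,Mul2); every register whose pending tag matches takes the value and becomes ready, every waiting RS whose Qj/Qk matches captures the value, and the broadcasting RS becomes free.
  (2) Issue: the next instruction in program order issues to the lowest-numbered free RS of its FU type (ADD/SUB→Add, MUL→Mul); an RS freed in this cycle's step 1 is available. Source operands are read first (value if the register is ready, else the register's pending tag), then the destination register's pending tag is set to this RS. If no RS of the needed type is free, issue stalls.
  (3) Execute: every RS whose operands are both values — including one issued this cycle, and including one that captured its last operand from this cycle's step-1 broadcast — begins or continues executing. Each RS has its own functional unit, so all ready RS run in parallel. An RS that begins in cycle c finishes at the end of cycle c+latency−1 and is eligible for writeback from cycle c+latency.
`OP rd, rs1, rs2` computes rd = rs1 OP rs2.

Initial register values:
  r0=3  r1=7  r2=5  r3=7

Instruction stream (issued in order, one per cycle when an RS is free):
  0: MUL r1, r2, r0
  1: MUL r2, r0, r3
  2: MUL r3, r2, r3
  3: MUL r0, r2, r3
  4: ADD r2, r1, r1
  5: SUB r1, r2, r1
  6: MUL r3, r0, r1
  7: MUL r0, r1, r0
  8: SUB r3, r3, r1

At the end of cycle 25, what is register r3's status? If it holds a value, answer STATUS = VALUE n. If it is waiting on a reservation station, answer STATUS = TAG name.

STATUS = VALUE 46290

  c1: issue MUL r1<-Mul1  regs: r0:3,r1:Mul1,r2:5,r3:7
  c2: issue MUL r2<-Mul2  regs: r0:3,r1:Mul1,r2:Mul2,r3:7
  c3: stall  regs: r0:3,r1:Mul1,r2:Mul2,r3:7
  c4: stall  regs: r0:3,r1:Mul1,r2:Mul2,r3:7
  c5: stall  regs: r0:3,r1:Mul1,r2:Mul2,r3:7
  c6: CDB Mul1=15; issue MUL r3<-Mul1  regs: r0:3,r1:15,r2:Mul2,r3:Mul1
  c7: CDB Mul2=21; issue MUL r0<-Mul2  regs: r0:Mul2,r1:15,r2:21,r3:Mul1
  c8: issue ADD r2<-Add1  regs: r0:Mul2,r1:15,r2:Add1,r3:Mul1
  c9: issue SUB r1<-Add2  regs: r0:Mul2,r1:Add2,r2:Add1,r3:Mul1
  c10: CDB Add1=30; stall  regs: r0:Mul2,r1:Add2,r2:30,r3:Mul1
  c11: stall  regs: r0:Mul2,r1:Add2,r2:30,r3:Mul1
  c12: CDB Add2=15; stall  regs: r0:Mul2,r1:15,r2:30,r3:Mul1
  c13: CDB Mul1=147; issue MUL r3<-Mul1  regs: r0:Mul2,r1:15,r2:30,r3:Mul1
  c14: stall  regs: r0:Mul2,r1:15,r2:30,r3:Mul1
  c15: stall  regs: r0:Mul2,r1:15,r2:30,r3:Mul1
  c16: stall  regs: r0:Mul2,r1:15,r2:30,r3:Mul1
  c17: stall  regs: r0:Mul2,r1:15,r2:30,r3:Mul1
  c18: CDB Mul2=3087; issue MUL r0<-Mul2  regs: r0:Mul2,r1:15,r2:30,r3:Mul1
  c19: issue SUB r3<-Add1  regs: r0:Mul2,r1:15,r2:30,r3:Add1
  c20: -  regs: r0:Mul2,r1:15,r2:30,r3:Add1
  c21: -  regs: r0:Mul2,r1:15,r2:30,r3:Add1
  c22: -  regs: r0:Mul2,r1:15,r2:30,r3:Add1
  c23: CDB Mul1=46305  regs: r0:Mul2,r1:15,r2:30,r3:Add1
  c24: CDB Mul2=46305  regs: r0:46305,r1:15,r2:30,r3:Add1
  c25: CDB Add1=46290  regs: r0:46305,r1:15,r2:30,r3:46290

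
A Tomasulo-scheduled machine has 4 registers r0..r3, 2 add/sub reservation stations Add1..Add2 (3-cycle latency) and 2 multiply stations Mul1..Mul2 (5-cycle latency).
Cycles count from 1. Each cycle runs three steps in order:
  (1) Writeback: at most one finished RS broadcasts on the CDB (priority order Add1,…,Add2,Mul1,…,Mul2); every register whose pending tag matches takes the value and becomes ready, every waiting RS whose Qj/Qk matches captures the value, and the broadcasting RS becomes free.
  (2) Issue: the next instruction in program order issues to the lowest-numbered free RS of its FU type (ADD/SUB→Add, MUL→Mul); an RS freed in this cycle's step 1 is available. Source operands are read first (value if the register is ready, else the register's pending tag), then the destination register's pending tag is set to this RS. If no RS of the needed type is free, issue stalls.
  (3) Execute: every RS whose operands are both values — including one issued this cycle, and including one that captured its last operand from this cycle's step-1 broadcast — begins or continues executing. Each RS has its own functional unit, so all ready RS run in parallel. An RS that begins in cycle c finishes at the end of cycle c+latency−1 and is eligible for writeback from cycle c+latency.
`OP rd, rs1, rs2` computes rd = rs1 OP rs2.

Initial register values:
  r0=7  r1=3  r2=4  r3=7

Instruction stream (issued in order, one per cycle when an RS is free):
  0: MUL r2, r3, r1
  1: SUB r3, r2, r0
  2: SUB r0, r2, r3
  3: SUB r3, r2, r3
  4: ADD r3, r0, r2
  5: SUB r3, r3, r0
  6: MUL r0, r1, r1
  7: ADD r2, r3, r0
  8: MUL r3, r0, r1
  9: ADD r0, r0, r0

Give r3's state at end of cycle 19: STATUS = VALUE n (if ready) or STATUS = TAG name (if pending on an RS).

  c1: issue MUL r2<-Mul1  regs: r0:7,r1:3,r2:Mul1,r3:7
  c2: issue SUB r3<-Add1  regs: r0:7,r1:3,r2:Mul1,r3:Add1
  c3: issue SUB r0<-Add2  regs: r0:Add2,r1:3,r2:Mul1,r3:Add1
  c4: stall  regs: r0:Add2,r1:3,r2:Mul1,r3:Add1
  c5: stall  regs: r0:Add2,r1:3,r2:Mul1,r3:Add1
  c6: CDB Mul1=21; stall  regs: r0:Add2,r1:3,r2:21,r3:Add1
  c7: stall  regs: r0:Add2,r1:3,r2:21,r3:Add1
  c8: stall  regs: r0:Add2,r1:3,r2:21,r3:Add1
  c9: CDB Add1=14; issue SUB r3<-Add1  regs: r0:Add2,r1:3,r2:21,r3:Add1
  c10: stall  regs: r0:Add2,r1:3,r2:21,r3:Add1
  c11: stall  regs: r0:Add2,r1:3,r2:21,r3:Add1
  c12: CDB Add1=7; issue ADD r3<-Add1  regs: r0:Add2,r1:3,r2:21,r3:Add1
  c13: CDB Add2=7; issue SUB r3<-Add2  regs: r0:7,r1:3,r2:21,r3:Add2
  c14: issue MUL r0<-Mul1  regs: r0:Mul1,r1:3,r2:21,r3:Add2
  c15: stall  regs: r0:Mul1,r1:3,r2:21,r3:Add2
  c16: CDB Add1=28; issue ADD r2<-Add1  regs: r0:Mul1,r1:3,r2:Add1,r3:Add2
  c17: issue MUL r3<-Mul2  regs: r0:Mul1,r1:3,r2:Add1,r3:Mul2
  c18: stall  regs: r0:Mul1,r1:3,r2:Add1,r3:Mul2
  c19: CDB Add2=21; issue ADD r0<-Add2  regs: r0:Add2,r1:3,r2:Add1,r3:Mul2

STATUS = TAG Mul2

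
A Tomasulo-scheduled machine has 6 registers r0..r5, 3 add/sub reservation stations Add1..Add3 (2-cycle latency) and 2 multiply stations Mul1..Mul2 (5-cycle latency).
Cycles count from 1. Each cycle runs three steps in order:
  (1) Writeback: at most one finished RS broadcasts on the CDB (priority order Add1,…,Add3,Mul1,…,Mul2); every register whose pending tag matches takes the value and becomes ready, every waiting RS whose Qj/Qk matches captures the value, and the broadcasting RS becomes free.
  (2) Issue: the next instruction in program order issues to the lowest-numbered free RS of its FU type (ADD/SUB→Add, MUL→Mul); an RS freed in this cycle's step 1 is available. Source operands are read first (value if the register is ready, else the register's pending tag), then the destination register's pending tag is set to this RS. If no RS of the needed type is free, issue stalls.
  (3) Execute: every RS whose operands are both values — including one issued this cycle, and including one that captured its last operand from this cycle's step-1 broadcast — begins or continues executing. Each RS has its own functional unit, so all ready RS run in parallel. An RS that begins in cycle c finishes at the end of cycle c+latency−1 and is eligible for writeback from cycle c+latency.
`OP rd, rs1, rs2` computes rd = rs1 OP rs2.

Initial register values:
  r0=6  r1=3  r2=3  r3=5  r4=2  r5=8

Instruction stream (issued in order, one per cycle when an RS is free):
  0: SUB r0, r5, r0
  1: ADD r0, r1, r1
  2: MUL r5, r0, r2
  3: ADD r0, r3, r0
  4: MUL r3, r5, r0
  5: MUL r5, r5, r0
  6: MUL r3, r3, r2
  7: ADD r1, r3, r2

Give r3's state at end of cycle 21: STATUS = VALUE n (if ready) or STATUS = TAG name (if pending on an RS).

cycle 1: issue SUB r0<-Add1 // r0:Add1,r1:3,r2:3,r3:5,r4:2,r5:8
cycle 2: issue ADD r0<-Add2 // r0:Add2,r1:3,r2:3,r3:5,r4:2,r5:8
cycle 3: CDB Add1=2; issue MUL r5<-Mul1 // r0:Add2,r1:3,r2:3,r3:5,r4:2,r5:Mul1
cycle 4: CDB Add2=6; issue ADD r0<-Add1 // r0:Add1,r1:3,r2:3,r3:5,r4:2,r5:Mul1
cycle 5: issue MUL r3<-Mul2 // r0:Add1,r1:3,r2:3,r3:Mul2,r4:2,r5:Mul1
cycle 6: CDB Add1=11; stall // r0:11,r1:3,r2:3,r3:Mul2,r4:2,r5:Mul1
cycle 7: stall // r0:11,r1:3,r2:3,r3:Mul2,r4:2,r5:Mul1
cycle 8: stall // r0:11,r1:3,r2:3,r3:Mul2,r4:2,r5:Mul1
cycle 9: CDB Mul1=18; issue MUL r5<-Mul1 // r0:11,r1:3,r2:3,r3:Mul2,r4:2,r5:Mul1
cycle 10: stall // r0:11,r1:3,r2:3,r3:Mul2,r4:2,r5:Mul1
cycle 11: stall // r0:11,r1:3,r2:3,r3:Mul2,r4:2,r5:Mul1
cycle 12: stall // r0:11,r1:3,r2:3,r3:Mul2,r4:2,r5:Mul1
cycle 13: stall // r0:11,r1:3,r2:3,r3:Mul2,r4:2,r5:Mul1
cycle 14: CDB Mul1=198; issue MUL r3<-Mul1 // r0:11,r1:3,r2:3,r3:Mul1,r4:2,r5:198
cycle 15: CDB Mul2=198; issue ADD r1<-Add1 // r0:11,r1:Add1,r2:3,r3:Mul1,r4:2,r5:198
cycle 16: - // r0:11,r1:Add1,r2:3,r3:Mul1,r4:2,r5:198
cycle 17: - // r0:11,r1:Add1,r2:3,r3:Mul1,r4:2,r5:198
cycle 18: - // r0:11,r1:Add1,r2:3,r3:Mul1,r4:2,r5:198
cycle 19: - // r0:11,r1:Add1,r2:3,r3:Mul1,r4:2,r5:198
cycle 20: CDB Mul1=594 // r0:11,r1:Add1,r2:3,r3:594,r4:2,r5:198
cycle 21: - // r0:11,r1:Add1,r2:3,r3:594,r4:2,r5:198

STATUS = VALUE 594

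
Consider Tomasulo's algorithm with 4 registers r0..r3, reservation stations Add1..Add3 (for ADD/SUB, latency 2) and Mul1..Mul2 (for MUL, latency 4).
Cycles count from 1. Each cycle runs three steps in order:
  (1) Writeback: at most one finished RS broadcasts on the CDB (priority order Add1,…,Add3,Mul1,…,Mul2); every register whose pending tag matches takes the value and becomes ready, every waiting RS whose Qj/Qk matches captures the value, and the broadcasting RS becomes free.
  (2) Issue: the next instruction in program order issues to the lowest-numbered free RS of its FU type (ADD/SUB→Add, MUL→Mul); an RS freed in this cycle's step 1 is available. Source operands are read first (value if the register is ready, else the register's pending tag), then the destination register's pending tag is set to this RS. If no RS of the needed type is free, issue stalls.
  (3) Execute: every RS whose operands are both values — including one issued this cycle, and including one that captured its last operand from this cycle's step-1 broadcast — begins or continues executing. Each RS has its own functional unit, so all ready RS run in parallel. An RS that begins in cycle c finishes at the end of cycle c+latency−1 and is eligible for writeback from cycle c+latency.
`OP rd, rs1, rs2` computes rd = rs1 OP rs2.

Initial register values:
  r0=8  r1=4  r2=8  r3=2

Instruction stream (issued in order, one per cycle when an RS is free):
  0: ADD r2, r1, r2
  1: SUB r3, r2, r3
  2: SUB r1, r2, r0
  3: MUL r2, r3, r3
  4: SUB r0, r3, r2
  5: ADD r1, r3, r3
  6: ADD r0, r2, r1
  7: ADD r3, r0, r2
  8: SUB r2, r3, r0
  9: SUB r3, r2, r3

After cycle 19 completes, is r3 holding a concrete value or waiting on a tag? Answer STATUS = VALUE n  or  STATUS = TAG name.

STATUS = VALUE -120

c1: issue ADD r2<-Add1 | r0:8,r1:4,r2:Add1,r3:2
c2: issue SUB r3<-Add2 | r0:8,r1:4,r2:Add1,r3:Add2
c3: CDB Add1=12; issue SUB r1<-Add1 | r0:8,r1:Add1,r2:12,r3:Add2
c4: issue MUL r2<-Mul1 | r0:8,r1:Add1,r2:Mul1,r3:Add2
c5: CDB Add1=4; issue SUB r0<-Add1 | r0:Add1,r1:4,r2:Mul1,r3:Add2
c6: CDB Add2=10; issue ADD r1<-Add2 | r0:Add1,r1:Add2,r2:Mul1,r3:10
c7: issue ADD r0<-Add3 | r0:Add3,r1:Add2,r2:Mul1,r3:10
c8: CDB Add2=20; issue ADD r3<-Add2 | r0:Add3,r1:20,r2:Mul1,r3:Add2
c9: stall | r0:Add3,r1:20,r2:Mul1,r3:Add2
c10: CDB Mul1=100; stall | r0:Add3,r1:20,r2:100,r3:Add2
c11: stall | r0:Add3,r1:20,r2:100,r3:Add2
c12: CDB Add1=-90; issue SUB r2<-Add1 | r0:Add3,r1:20,r2:Add1,r3:Add2
c13: CDB Add3=120; issue SUB r3<-Add3 | r0:120,r1:20,r2:Add1,r3:Add3
c14: - | r0:120,r1:20,r2:Add1,r3:Add3
c15: CDB Add2=220 | r0:120,r1:20,r2:Add1,r3:Add3
c16: - | r0:120,r1:20,r2:Add1,r3:Add3
c17: CDB Add1=100 | r0:120,r1:20,r2:100,r3:Add3
c18: - | r0:120,r1:20,r2:100,r3:Add3
c19: CDB Add3=-120 | r0:120,r1:20,r2:100,r3:-120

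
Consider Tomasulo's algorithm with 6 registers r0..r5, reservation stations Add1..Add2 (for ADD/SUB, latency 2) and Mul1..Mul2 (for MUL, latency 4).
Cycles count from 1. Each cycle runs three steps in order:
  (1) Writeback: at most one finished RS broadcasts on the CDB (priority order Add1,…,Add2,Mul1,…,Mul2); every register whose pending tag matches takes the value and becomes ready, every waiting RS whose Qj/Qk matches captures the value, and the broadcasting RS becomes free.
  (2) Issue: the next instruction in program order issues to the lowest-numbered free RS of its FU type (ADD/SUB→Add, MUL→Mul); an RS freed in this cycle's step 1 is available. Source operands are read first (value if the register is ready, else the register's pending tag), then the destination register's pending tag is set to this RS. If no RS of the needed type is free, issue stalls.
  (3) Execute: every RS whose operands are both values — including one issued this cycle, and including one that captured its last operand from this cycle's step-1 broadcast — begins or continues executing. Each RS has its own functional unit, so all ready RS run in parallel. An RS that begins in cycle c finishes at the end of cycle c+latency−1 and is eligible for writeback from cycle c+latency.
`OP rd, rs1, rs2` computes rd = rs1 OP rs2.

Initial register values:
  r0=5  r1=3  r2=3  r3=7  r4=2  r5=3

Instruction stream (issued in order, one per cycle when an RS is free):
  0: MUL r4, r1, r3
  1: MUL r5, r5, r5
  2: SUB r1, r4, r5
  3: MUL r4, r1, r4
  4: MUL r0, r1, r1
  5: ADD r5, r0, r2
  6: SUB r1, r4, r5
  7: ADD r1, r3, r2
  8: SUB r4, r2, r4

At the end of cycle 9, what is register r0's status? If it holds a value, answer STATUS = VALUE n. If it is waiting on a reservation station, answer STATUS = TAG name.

  c1: issue MUL r4<-Mul1  regs: r0:5,r1:3,r2:3,r3:7,r4:Mul1,r5:3
  c2: issue MUL r5<-Mul2  regs: r0:5,r1:3,r2:3,r3:7,r4:Mul1,r5:Mul2
  c3: issue SUB r1<-Add1  regs: r0:5,r1:Add1,r2:3,r3:7,r4:Mul1,r5:Mul2
  c4: stall  regs: r0:5,r1:Add1,r2:3,r3:7,r4:Mul1,r5:Mul2
  c5: CDB Mul1=21; issue MUL r4<-Mul1  regs: r0:5,r1:Add1,r2:3,r3:7,r4:Mul1,r5:Mul2
  c6: CDB Mul2=9; issue MUL r0<-Mul2  regs: r0:Mul2,r1:Add1,r2:3,r3:7,r4:Mul1,r5:9
  c7: issue ADD r5<-Add2  regs: r0:Mul2,r1:Add1,r2:3,r3:7,r4:Mul1,r5:Add2
  c8: CDB Add1=12; issue SUB r1<-Add1  regs: r0:Mul2,r1:Add1,r2:3,r3:7,r4:Mul1,r5:Add2
  c9: stall  regs: r0:Mul2,r1:Add1,r2:3,r3:7,r4:Mul1,r5:Add2

STATUS = TAG Mul2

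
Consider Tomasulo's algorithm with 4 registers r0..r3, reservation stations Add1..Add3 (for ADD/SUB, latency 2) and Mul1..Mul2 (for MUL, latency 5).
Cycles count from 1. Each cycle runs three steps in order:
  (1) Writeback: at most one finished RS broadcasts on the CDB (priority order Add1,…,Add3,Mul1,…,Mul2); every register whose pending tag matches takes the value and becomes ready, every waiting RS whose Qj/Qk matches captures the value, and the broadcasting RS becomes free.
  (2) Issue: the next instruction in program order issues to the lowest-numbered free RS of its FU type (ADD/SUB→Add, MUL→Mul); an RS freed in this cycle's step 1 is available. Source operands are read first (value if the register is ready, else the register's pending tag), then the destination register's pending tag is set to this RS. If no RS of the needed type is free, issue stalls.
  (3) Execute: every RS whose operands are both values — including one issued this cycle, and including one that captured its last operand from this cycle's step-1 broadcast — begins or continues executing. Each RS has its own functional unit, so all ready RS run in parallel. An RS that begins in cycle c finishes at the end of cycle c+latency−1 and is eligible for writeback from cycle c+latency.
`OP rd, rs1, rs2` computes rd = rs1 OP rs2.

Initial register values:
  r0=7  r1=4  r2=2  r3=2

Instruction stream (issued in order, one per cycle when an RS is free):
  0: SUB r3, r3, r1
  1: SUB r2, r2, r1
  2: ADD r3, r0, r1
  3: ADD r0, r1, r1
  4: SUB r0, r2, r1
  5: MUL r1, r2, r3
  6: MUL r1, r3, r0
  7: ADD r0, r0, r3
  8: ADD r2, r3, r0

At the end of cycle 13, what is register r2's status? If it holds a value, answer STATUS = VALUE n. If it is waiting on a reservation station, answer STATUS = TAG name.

cycle 1: issue SUB r3<-Add1 // r0:7,r1:4,r2:2,r3:Add1
cycle 2: issue SUB r2<-Add2 // r0:7,r1:4,r2:Add2,r3:Add1
cycle 3: CDB Add1=-2; issue ADD r3<-Add1 // r0:7,r1:4,r2:Add2,r3:Add1
cycle 4: CDB Add2=-2; issue ADD r0<-Add2 // r0:Add2,r1:4,r2:-2,r3:Add1
cycle 5: CDB Add1=11; issue SUB r0<-Add1 // r0:Add1,r1:4,r2:-2,r3:11
cycle 6: CDB Add2=8; issue MUL r1<-Mul1 // r0:Add1,r1:Mul1,r2:-2,r3:11
cycle 7: CDB Add1=-6; issue MUL r1<-Mul2 // r0:-6,r1:Mul2,r2:-2,r3:11
cycle 8: issue ADD r0<-Add1 // r0:Add1,r1:Mul2,r2:-2,r3:11
cycle 9: issue ADD r2<-Add2 // r0:Add1,r1:Mul2,r2:Add2,r3:11
cycle 10: CDB Add1=5 // r0:5,r1:Mul2,r2:Add2,r3:11
cycle 11: CDB Mul1=-22 // r0:5,r1:Mul2,r2:Add2,r3:11
cycle 12: CDB Add2=16 // r0:5,r1:Mul2,r2:16,r3:11
cycle 13: CDB Mul2=-66 // r0:5,r1:-66,r2:16,r3:11

STATUS = VALUE 16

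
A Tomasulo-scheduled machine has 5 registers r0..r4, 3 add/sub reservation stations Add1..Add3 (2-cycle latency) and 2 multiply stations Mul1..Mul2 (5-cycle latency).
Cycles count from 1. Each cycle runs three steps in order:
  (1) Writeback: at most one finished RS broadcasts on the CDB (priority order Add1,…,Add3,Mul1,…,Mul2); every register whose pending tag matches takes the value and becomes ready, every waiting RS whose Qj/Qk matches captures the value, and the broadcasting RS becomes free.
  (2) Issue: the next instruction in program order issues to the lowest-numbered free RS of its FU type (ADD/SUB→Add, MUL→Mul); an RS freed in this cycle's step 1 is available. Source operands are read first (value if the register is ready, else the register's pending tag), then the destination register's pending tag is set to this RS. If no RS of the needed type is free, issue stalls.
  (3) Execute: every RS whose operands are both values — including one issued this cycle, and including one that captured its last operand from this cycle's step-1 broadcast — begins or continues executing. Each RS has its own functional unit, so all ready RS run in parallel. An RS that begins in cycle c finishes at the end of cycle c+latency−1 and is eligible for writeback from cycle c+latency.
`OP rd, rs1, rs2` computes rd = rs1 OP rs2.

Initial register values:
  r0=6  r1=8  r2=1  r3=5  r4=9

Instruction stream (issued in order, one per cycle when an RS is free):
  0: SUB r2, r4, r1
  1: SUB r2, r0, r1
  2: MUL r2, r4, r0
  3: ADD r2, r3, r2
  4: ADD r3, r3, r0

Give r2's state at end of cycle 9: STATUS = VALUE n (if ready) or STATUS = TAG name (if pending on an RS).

cycle 1: issue SUB r2<-Add1 // r0:6,r1:8,r2:Add1,r3:5,r4:9
cycle 2: issue SUB r2<-Add2 // r0:6,r1:8,r2:Add2,r3:5,r4:9
cycle 3: CDB Add1=1; issue MUL r2<-Mul1 // r0:6,r1:8,r2:Mul1,r3:5,r4:9
cycle 4: CDB Add2=-2; issue ADD r2<-Add1 // r0:6,r1:8,r2:Add1,r3:5,r4:9
cycle 5: issue ADD r3<-Add2 // r0:6,r1:8,r2:Add1,r3:Add2,r4:9
cycle 6: - // r0:6,r1:8,r2:Add1,r3:Add2,r4:9
cycle 7: CDB Add2=11 // r0:6,r1:8,r2:Add1,r3:11,r4:9
cycle 8: CDB Mul1=54 // r0:6,r1:8,r2:Add1,r3:11,r4:9
cycle 9: - // r0:6,r1:8,r2:Add1,r3:11,r4:9

STATUS = TAG Add1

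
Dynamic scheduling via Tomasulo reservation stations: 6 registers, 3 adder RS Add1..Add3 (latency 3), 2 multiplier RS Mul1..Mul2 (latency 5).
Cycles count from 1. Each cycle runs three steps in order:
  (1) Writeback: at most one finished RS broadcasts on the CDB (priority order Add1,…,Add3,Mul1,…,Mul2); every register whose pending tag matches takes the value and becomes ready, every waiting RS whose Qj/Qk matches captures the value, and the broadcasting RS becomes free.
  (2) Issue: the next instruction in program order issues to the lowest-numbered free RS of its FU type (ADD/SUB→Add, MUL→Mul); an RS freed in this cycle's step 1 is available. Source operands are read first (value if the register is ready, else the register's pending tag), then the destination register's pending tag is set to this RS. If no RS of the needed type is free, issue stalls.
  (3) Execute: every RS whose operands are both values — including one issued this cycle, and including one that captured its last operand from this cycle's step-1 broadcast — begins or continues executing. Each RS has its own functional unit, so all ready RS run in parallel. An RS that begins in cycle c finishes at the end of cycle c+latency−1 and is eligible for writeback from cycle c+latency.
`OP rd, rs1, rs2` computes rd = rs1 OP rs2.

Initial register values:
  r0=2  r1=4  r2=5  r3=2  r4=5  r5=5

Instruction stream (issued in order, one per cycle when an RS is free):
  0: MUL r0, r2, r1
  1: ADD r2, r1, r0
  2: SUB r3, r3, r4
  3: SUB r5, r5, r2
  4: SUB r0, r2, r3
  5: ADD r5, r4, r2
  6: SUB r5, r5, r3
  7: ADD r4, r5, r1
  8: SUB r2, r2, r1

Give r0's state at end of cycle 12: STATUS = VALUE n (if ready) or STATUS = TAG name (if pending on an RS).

STATUS = TAG Add2

c1: issue MUL r0<-Mul1 | r0:Mul1,r1:4,r2:5,r3:2,r4:5,r5:5
c2: issue ADD r2<-Add1 | r0:Mul1,r1:4,r2:Add1,r3:2,r4:5,r5:5
c3: issue SUB r3<-Add2 | r0:Mul1,r1:4,r2:Add1,r3:Add2,r4:5,r5:5
c4: issue SUB r5<-Add3 | r0:Mul1,r1:4,r2:Add1,r3:Add2,r4:5,r5:Add3
c5: stall | r0:Mul1,r1:4,r2:Add1,r3:Add2,r4:5,r5:Add3
c6: CDB Add2=-3; issue SUB r0<-Add2 | r0:Add2,r1:4,r2:Add1,r3:-3,r4:5,r5:Add3
c7: CDB Mul1=20; stall | r0:Add2,r1:4,r2:Add1,r3:-3,r4:5,r5:Add3
c8: stall | r0:Add2,r1:4,r2:Add1,r3:-3,r4:5,r5:Add3
c9: stall | r0:Add2,r1:4,r2:Add1,r3:-3,r4:5,r5:Add3
c10: CDB Add1=24; issue ADD r5<-Add1 | r0:Add2,r1:4,r2:24,r3:-3,r4:5,r5:Add1
c11: stall | r0:Add2,r1:4,r2:24,r3:-3,r4:5,r5:Add1
c12: stall | r0:Add2,r1:4,r2:24,r3:-3,r4:5,r5:Add1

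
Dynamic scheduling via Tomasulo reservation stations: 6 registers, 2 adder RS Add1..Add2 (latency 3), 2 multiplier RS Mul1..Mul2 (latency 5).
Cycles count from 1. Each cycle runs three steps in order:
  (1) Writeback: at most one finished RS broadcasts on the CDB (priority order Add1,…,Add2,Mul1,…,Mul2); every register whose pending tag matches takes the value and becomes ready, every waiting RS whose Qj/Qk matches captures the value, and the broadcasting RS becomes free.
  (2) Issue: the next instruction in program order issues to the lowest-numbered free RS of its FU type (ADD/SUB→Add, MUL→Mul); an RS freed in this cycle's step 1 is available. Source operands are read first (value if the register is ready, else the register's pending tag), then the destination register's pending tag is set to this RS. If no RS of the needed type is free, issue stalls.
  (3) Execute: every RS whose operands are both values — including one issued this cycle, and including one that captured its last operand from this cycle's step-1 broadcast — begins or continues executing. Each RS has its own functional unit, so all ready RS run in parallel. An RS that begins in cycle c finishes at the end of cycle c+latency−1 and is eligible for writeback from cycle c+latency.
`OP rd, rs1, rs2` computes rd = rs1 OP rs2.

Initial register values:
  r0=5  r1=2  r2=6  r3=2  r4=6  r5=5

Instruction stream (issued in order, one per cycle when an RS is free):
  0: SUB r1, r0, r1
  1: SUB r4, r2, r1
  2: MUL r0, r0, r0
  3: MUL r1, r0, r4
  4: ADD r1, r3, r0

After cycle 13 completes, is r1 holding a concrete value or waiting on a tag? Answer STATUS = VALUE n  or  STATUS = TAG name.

STATUS = VALUE 27

c1: issue SUB r1<-Add1 | r0:5,r1:Add1,r2:6,r3:2,r4:6,r5:5
c2: issue SUB r4<-Add2 | r0:5,r1:Add1,r2:6,r3:2,r4:Add2,r5:5
c3: issue MUL r0<-Mul1 | r0:Mul1,r1:Add1,r2:6,r3:2,r4:Add2,r5:5
c4: CDB Add1=3; issue MUL r1<-Mul2 | r0:Mul1,r1:Mul2,r2:6,r3:2,r4:Add2,r5:5
c5: issue ADD r1<-Add1 | r0:Mul1,r1:Add1,r2:6,r3:2,r4:Add2,r5:5
c6: - | r0:Mul1,r1:Add1,r2:6,r3:2,r4:Add2,r5:5
c7: CDB Add2=3 | r0:Mul1,r1:Add1,r2:6,r3:2,r4:3,r5:5
c8: CDB Mul1=25 | r0:25,r1:Add1,r2:6,r3:2,r4:3,r5:5
c9: - | r0:25,r1:Add1,r2:6,r3:2,r4:3,r5:5
c10: - | r0:25,r1:Add1,r2:6,r3:2,r4:3,r5:5
c11: CDB Add1=27 | r0:25,r1:27,r2:6,r3:2,r4:3,r5:5
c12: - | r0:25,r1:27,r2:6,r3:2,r4:3,r5:5
c13: CDB Mul2=75 | r0:25,r1:27,r2:6,r3:2,r4:3,r5:5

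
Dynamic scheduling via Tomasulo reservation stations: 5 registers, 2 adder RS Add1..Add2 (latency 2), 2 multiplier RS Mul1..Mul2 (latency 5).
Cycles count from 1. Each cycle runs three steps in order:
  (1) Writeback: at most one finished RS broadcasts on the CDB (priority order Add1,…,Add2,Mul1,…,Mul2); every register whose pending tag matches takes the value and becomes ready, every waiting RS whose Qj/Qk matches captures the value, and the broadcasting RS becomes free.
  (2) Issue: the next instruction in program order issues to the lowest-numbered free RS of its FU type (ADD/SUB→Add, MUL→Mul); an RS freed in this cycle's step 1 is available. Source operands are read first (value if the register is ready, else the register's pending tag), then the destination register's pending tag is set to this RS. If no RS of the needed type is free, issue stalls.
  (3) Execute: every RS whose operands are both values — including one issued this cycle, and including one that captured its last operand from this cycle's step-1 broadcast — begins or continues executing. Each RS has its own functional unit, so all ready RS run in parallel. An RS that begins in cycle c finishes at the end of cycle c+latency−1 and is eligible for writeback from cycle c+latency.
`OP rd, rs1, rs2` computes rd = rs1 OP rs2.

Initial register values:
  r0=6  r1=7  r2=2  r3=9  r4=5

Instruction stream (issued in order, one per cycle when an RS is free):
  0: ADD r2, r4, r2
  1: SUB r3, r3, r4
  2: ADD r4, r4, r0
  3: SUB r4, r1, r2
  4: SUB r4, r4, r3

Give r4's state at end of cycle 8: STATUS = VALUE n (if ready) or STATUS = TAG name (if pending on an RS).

STATUS = VALUE -4

c1: issue ADD r2<-Add1 | r0:6,r1:7,r2:Add1,r3:9,r4:5
c2: issue SUB r3<-Add2 | r0:6,r1:7,r2:Add1,r3:Add2,r4:5
c3: CDB Add1=7; issue ADD r4<-Add1 | r0:6,r1:7,r2:7,r3:Add2,r4:Add1
c4: CDB Add2=4; issue SUB r4<-Add2 | r0:6,r1:7,r2:7,r3:4,r4:Add2
c5: CDB Add1=11; issue SUB r4<-Add1 | r0:6,r1:7,r2:7,r3:4,r4:Add1
c6: CDB Add2=0 | r0:6,r1:7,r2:7,r3:4,r4:Add1
c7: - | r0:6,r1:7,r2:7,r3:4,r4:Add1
c8: CDB Add1=-4 | r0:6,r1:7,r2:7,r3:4,r4:-4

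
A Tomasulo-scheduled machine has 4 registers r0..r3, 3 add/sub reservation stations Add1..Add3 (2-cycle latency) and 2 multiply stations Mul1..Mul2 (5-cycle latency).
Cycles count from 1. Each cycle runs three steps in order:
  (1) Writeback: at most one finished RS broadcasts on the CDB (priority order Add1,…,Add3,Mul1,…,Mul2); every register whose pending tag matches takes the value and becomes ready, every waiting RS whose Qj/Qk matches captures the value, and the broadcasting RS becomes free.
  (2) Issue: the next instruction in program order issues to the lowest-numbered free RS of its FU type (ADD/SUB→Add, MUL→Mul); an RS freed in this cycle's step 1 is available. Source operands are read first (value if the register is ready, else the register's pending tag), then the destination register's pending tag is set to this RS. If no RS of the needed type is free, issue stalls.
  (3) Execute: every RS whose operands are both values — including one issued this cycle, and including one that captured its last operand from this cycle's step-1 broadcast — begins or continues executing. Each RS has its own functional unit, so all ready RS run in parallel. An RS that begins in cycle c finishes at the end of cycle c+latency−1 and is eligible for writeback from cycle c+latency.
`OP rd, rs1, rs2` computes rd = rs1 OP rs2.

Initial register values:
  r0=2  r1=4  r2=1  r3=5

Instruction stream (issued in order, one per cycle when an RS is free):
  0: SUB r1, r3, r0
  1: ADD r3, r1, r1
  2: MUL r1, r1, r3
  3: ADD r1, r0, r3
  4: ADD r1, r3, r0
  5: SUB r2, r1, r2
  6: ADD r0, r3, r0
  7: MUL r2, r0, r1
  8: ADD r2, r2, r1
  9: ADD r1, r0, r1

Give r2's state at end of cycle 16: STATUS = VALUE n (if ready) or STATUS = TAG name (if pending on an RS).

STATUS = VALUE 72

cycle 1: issue SUB r1<-Add1 // r0:2,r1:Add1,r2:1,r3:5
cycle 2: issue ADD r3<-Add2 // r0:2,r1:Add1,r2:1,r3:Add2
cycle 3: CDB Add1=3; issue MUL r1<-Mul1 // r0:2,r1:Mul1,r2:1,r3:Add2
cycle 4: issue ADD r1<-Add1 // r0:2,r1:Add1,r2:1,r3:Add2
cycle 5: CDB Add2=6; issue ADD r1<-Add2 // r0:2,r1:Add2,r2:1,r3:6
cycle 6: issue SUB r2<-Add3 // r0:2,r1:Add2,r2:Add3,r3:6
cycle 7: CDB Add1=8; issue ADD r0<-Add1 // r0:Add1,r1:Add2,r2:Add3,r3:6
cycle 8: CDB Add2=8; issue MUL r2<-Mul2 // r0:Add1,r1:8,r2:Mul2,r3:6
cycle 9: CDB Add1=8; issue ADD r2<-Add1 // r0:8,r1:8,r2:Add1,r3:6
cycle 10: CDB Add3=7; issue ADD r1<-Add2 // r0:8,r1:Add2,r2:Add1,r3:6
cycle 11: CDB Mul1=18 // r0:8,r1:Add2,r2:Add1,r3:6
cycle 12: CDB Add2=16 // r0:8,r1:16,r2:Add1,r3:6
cycle 13: - // r0:8,r1:16,r2:Add1,r3:6
cycle 14: CDB Mul2=64 // r0:8,r1:16,r2:Add1,r3:6
cycle 15: - // r0:8,r1:16,r2:Add1,r3:6
cycle 16: CDB Add1=72 // r0:8,r1:16,r2:72,r3:6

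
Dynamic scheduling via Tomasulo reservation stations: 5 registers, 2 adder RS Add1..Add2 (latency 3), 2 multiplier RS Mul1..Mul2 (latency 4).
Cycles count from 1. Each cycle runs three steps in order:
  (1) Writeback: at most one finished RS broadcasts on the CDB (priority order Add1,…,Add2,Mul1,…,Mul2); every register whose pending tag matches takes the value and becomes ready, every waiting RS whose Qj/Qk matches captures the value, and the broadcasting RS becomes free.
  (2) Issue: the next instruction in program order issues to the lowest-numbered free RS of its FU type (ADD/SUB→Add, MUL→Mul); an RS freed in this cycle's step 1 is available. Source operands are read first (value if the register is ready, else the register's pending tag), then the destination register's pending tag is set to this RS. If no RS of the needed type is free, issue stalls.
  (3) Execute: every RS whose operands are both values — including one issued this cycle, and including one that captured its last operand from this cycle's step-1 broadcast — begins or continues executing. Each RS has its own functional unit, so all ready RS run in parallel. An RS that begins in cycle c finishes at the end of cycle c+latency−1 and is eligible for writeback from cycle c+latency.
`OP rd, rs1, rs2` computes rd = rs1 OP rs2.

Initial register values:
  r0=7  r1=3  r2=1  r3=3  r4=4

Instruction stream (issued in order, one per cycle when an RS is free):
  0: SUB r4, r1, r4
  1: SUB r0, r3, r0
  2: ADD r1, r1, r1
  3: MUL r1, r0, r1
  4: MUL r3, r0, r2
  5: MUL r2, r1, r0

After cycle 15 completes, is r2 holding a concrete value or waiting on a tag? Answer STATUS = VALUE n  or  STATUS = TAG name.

  c1: issue SUB r4<-Add1  regs: r0:7,r1:3,r2:1,r3:3,r4:Add1
  c2: issue SUB r0<-Add2  regs: r0:Add2,r1:3,r2:1,r3:3,r4:Add1
  c3: stall  regs: r0:Add2,r1:3,r2:1,r3:3,r4:Add1
  c4: CDB Add1=-1; issue ADD r1<-Add1  regs: r0:Add2,r1:Add1,r2:1,r3:3,r4:-1
  c5: CDB Add2=-4; issue MUL r1<-Mul1  regs: r0:-4,r1:Mul1,r2:1,r3:3,r4:-1
  c6: issue MUL r3<-Mul2  regs: r0:-4,r1:Mul1,r2:1,r3:Mul2,r4:-1
  c7: CDB Add1=6; stall  regs: r0:-4,r1:Mul1,r2:1,r3:Mul2,r4:-1
  c8: stall  regs: r0:-4,r1:Mul1,r2:1,r3:Mul2,r4:-1
  c9: stall  regs: r0:-4,r1:Mul1,r2:1,r3:Mul2,r4:-1
  c10: CDB Mul2=-4; issue MUL r2<-Mul2  regs: r0:-4,r1:Mul1,r2:Mul2,r3:-4,r4:-1
  c11: CDB Mul1=-24  regs: r0:-4,r1:-24,r2:Mul2,r3:-4,r4:-1
  c12: -  regs: r0:-4,r1:-24,r2:Mul2,r3:-4,r4:-1
  c13: -  regs: r0:-4,r1:-24,r2:Mul2,r3:-4,r4:-1
  c14: -  regs: r0:-4,r1:-24,r2:Mul2,r3:-4,r4:-1
  c15: CDB Mul2=96  regs: r0:-4,r1:-24,r2:96,r3:-4,r4:-1

STATUS = VALUE 96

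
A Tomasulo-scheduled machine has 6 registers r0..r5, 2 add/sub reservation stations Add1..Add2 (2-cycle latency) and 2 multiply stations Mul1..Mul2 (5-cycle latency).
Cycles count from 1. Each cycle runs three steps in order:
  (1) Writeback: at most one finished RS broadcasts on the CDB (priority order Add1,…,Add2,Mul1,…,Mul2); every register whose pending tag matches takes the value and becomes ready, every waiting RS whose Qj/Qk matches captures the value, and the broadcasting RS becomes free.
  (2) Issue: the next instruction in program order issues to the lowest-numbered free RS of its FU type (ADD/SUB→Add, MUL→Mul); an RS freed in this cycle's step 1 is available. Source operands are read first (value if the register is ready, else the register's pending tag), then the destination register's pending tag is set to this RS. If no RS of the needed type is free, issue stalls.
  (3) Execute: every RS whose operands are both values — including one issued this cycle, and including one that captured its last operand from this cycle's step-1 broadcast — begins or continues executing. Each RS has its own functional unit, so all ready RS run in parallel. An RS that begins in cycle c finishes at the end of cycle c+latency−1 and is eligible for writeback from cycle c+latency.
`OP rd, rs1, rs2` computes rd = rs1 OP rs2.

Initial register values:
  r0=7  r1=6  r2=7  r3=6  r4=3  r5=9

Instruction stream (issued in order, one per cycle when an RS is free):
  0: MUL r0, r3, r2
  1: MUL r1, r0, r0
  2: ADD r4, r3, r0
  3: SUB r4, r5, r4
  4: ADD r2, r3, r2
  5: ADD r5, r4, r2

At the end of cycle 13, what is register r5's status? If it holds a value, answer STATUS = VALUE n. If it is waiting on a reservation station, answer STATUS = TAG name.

STATUS = VALUE -26

cycle 1: issue MUL r0<-Mul1 // r0:Mul1,r1:6,r2:7,r3:6,r4:3,r5:9
cycle 2: issue MUL r1<-Mul2 // r0:Mul1,r1:Mul2,r2:7,r3:6,r4:3,r5:9
cycle 3: issue ADD r4<-Add1 // r0:Mul1,r1:Mul2,r2:7,r3:6,r4:Add1,r5:9
cycle 4: issue SUB r4<-Add2 // r0:Mul1,r1:Mul2,r2:7,r3:6,r4:Add2,r5:9
cycle 5: stall // r0:Mul1,r1:Mul2,r2:7,r3:6,r4:Add2,r5:9
cycle 6: CDB Mul1=42; stall // r0:42,r1:Mul2,r2:7,r3:6,r4:Add2,r5:9
cycle 7: stall // r0:42,r1:Mul2,r2:7,r3:6,r4:Add2,r5:9
cycle 8: CDB Add1=48; issue ADD r2<-Add1 // r0:42,r1:Mul2,r2:Add1,r3:6,r4:Add2,r5:9
cycle 9: stall // r0:42,r1:Mul2,r2:Add1,r3:6,r4:Add2,r5:9
cycle 10: CDB Add1=13; issue ADD r5<-Add1 // r0:42,r1:Mul2,r2:13,r3:6,r4:Add2,r5:Add1
cycle 11: CDB Add2=-39 // r0:42,r1:Mul2,r2:13,r3:6,r4:-39,r5:Add1
cycle 12: CDB Mul2=1764 // r0:42,r1:1764,r2:13,r3:6,r4:-39,r5:Add1
cycle 13: CDB Add1=-26 // r0:42,r1:1764,r2:13,r3:6,r4:-39,r5:-26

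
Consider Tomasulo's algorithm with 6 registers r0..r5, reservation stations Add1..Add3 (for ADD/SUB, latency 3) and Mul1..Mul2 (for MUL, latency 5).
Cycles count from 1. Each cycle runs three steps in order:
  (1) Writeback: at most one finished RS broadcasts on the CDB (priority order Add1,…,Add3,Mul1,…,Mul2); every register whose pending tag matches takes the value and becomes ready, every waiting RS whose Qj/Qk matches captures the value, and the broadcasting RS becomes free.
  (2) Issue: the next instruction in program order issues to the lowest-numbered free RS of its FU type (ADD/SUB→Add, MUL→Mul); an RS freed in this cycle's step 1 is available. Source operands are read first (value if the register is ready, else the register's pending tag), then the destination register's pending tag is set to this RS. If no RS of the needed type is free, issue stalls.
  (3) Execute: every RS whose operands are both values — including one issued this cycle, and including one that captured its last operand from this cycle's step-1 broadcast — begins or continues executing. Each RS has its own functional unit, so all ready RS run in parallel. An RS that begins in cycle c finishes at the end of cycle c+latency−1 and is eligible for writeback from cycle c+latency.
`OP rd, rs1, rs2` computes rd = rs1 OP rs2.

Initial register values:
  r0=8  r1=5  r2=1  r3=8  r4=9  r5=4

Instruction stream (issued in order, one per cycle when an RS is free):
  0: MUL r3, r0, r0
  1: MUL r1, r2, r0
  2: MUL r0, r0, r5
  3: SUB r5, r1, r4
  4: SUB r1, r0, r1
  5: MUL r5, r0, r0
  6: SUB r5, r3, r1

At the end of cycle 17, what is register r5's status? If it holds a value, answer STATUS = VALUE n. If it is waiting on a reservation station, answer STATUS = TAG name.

cycle 1: issue MUL r3<-Mul1 // r0:8,r1:5,r2:1,r3:Mul1,r4:9,r5:4
cycle 2: issue MUL r1<-Mul2 // r0:8,r1:Mul2,r2:1,r3:Mul1,r4:9,r5:4
cycle 3: stall // r0:8,r1:Mul2,r2:1,r3:Mul1,r4:9,r5:4
cycle 4: stall // r0:8,r1:Mul2,r2:1,r3:Mul1,r4:9,r5:4
cycle 5: stall // r0:8,r1:Mul2,r2:1,r3:Mul1,r4:9,r5:4
cycle 6: CDB Mul1=64; issue MUL r0<-Mul1 // r0:Mul1,r1:Mul2,r2:1,r3:64,r4:9,r5:4
cycle 7: CDB Mul2=8; issue SUB r5<-Add1 // r0:Mul1,r1:8,r2:1,r3:64,r4:9,r5:Add1
cycle 8: issue SUB r1<-Add2 // r0:Mul1,r1:Add2,r2:1,r3:64,r4:9,r5:Add1
cycle 9: issue MUL r5<-Mul2 // r0:Mul1,r1:Add2,r2:1,r3:64,r4:9,r5:Mul2
cycle 10: CDB Add1=-1; issue SUB r5<-Add1 // r0:Mul1,r1:Add2,r2:1,r3:64,r4:9,r5:Add1
cycle 11: CDB Mul1=32 // r0:32,r1:Add2,r2:1,r3:64,r4:9,r5:Add1
cycle 12: - // r0:32,r1:Add2,r2:1,r3:64,r4:9,r5:Add1
cycle 13: - // r0:32,r1:Add2,r2:1,r3:64,r4:9,r5:Add1
cycle 14: CDB Add2=24 // r0:32,r1:24,r2:1,r3:64,r4:9,r5:Add1
cycle 15: - // r0:32,r1:24,r2:1,r3:64,r4:9,r5:Add1
cycle 16: CDB Mul2=1024 // r0:32,r1:24,r2:1,r3:64,r4:9,r5:Add1
cycle 17: CDB Add1=40 // r0:32,r1:24,r2:1,r3:64,r4:9,r5:40

STATUS = VALUE 40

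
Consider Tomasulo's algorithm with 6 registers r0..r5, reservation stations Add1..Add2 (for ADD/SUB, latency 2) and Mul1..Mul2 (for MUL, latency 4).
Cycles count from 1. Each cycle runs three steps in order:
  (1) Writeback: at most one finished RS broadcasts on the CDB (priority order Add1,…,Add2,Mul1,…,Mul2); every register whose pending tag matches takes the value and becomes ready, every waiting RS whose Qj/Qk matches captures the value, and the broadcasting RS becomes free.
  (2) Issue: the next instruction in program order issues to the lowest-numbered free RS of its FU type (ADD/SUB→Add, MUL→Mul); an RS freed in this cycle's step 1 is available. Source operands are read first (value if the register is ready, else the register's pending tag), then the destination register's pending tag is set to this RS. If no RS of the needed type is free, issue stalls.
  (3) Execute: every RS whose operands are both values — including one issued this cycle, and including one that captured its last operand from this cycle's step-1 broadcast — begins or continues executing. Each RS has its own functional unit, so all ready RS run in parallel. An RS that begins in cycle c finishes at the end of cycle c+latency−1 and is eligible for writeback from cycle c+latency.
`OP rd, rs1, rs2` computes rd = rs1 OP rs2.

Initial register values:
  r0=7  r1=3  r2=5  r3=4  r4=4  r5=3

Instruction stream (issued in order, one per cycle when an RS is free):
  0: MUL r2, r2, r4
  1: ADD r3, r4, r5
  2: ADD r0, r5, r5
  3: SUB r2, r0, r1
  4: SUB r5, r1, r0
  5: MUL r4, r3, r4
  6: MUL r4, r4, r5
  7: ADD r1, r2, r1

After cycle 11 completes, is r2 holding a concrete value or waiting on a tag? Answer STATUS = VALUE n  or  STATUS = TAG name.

STATUS = VALUE 3

cycle 1: issue MUL r2<-Mul1 // r0:7,r1:3,r2:Mul1,r3:4,r4:4,r5:3
cycle 2: issue ADD r3<-Add1 // r0:7,r1:3,r2:Mul1,r3:Add1,r4:4,r5:3
cycle 3: issue ADD r0<-Add2 // r0:Add2,r1:3,r2:Mul1,r3:Add1,r4:4,r5:3
cycle 4: CDB Add1=7; issue SUB r2<-Add1 // r0:Add2,r1:3,r2:Add1,r3:7,r4:4,r5:3
cycle 5: CDB Add2=6; issue SUB r5<-Add2 // r0:6,r1:3,r2:Add1,r3:7,r4:4,r5:Add2
cycle 6: CDB Mul1=20; issue MUL r4<-Mul1 // r0:6,r1:3,r2:Add1,r3:7,r4:Mul1,r5:Add2
cycle 7: CDB Add1=3; issue MUL r4<-Mul2 // r0:6,r1:3,r2:3,r3:7,r4:Mul2,r5:Add2
cycle 8: CDB Add2=-3; issue ADD r1<-Add1 // r0:6,r1:Add1,r2:3,r3:7,r4:Mul2,r5:-3
cycle 9: - // r0:6,r1:Add1,r2:3,r3:7,r4:Mul2,r5:-3
cycle 10: CDB Add1=6 // r0:6,r1:6,r2:3,r3:7,r4:Mul2,r5:-3
cycle 11: CDB Mul1=28 // r0:6,r1:6,r2:3,r3:7,r4:Mul2,r5:-3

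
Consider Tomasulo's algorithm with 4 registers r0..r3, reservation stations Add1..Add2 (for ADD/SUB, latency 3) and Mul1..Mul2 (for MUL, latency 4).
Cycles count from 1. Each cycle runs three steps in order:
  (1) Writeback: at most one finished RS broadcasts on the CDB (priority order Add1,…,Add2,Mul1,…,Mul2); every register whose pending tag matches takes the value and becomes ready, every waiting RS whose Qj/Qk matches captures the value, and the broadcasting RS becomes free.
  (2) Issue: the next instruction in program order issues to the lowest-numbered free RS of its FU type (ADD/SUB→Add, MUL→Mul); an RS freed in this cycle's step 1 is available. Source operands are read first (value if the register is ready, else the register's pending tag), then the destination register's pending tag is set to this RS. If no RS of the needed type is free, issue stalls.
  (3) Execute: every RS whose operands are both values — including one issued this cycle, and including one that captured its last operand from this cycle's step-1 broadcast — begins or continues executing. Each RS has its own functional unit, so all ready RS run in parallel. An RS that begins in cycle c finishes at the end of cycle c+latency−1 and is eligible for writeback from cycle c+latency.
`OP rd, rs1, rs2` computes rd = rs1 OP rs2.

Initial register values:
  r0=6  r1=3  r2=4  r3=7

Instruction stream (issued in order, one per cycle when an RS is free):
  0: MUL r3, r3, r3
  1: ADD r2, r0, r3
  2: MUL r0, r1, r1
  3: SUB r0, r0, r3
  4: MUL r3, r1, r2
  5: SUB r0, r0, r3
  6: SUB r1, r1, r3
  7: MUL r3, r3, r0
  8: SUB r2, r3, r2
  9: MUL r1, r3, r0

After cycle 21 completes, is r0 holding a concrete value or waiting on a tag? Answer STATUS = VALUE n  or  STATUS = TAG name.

cycle 1: issue MUL r3<-Mul1 // r0:6,r1:3,r2:4,r3:Mul1
cycle 2: issue ADD r2<-Add1 // r0:6,r1:3,r2:Add1,r3:Mul1
cycle 3: issue MUL r0<-Mul2 // r0:Mul2,r1:3,r2:Add1,r3:Mul1
cycle 4: issue SUB r0<-Add2 // r0:Add2,r1:3,r2:Add1,r3:Mul1
cycle 5: CDB Mul1=49; issue MUL r3<-Mul1 // r0:Add2,r1:3,r2:Add1,r3:Mul1
cycle 6: stall // r0:Add2,r1:3,r2:Add1,r3:Mul1
cycle 7: CDB Mul2=9; stall // r0:Add2,r1:3,r2:Add1,r3:Mul1
cycle 8: CDB Add1=55; issue SUB r0<-Add1 // r0:Add1,r1:3,r2:55,r3:Mul1
cycle 9: stall // r0:Add1,r1:3,r2:55,r3:Mul1
cycle 10: CDB Add2=-40; issue SUB r1<-Add2 // r0:Add1,r1:Add2,r2:55,r3:Mul1
cycle 11: issue MUL r3<-Mul2 // r0:Add1,r1:Add2,r2:55,r3:Mul2
cycle 12: CDB Mul1=165; stall // r0:Add1,r1:Add2,r2:55,r3:Mul2
cycle 13: stall // r0:Add1,r1:Add2,r2:55,r3:Mul2
cycle 14: stall // r0:Add1,r1:Add2,r2:55,r3:Mul2
cycle 15: CDB Add1=-205; issue SUB r2<-Add1 // r0:-205,r1:Add2,r2:Add1,r3:Mul2
cycle 16: CDB Add2=-162; issue MUL r1<-Mul1 // r0:-205,r1:Mul1,r2:Add1,r3:Mul2
cycle 17: - // r0:-205,r1:Mul1,r2:Add1,r3:Mul2
cycle 18: - // r0:-205,r1:Mul1,r2:Add1,r3:Mul2
cycle 19: CDB Mul2=-33825 // r0:-205,r1:Mul1,r2:Add1,r3:-33825
cycle 20: - // r0:-205,r1:Mul1,r2:Add1,r3:-33825
cycle 21: - // r0:-205,r1:Mul1,r2:Add1,r3:-33825

STATUS = VALUE -205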